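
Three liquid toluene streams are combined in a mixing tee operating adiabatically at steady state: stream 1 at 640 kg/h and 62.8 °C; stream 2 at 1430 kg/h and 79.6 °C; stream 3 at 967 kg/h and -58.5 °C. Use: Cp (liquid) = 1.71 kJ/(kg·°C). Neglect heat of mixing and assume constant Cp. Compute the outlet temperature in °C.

No heat crosses the boundary, so H_out = H_in.
T_out = Σ ṁᵢCp,ᵢTᵢ / Σ ṁᵢCp,ᵢ
      = 166640 / 5193.3 = 32.088 °C

T_out = 32.1 °C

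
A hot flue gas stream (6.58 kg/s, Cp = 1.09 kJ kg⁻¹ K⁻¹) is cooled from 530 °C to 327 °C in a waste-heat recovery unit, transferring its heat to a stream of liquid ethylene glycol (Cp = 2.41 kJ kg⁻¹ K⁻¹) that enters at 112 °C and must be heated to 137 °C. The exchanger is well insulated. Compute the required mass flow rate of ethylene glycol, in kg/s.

Heat released by hot stream: Q = 6.58 × 1.09 × (530 − 327) = 1456 kJ/s
Energy balance on cold side (adiabatic exchanger): Q = ṁ_c·Cp_c·(T_c,out − T_c,in)
ṁ_c = 1456 / [2.41 × (137 − 112)] = 24.165 kg/s

ṁ_c = 24.2 kg/s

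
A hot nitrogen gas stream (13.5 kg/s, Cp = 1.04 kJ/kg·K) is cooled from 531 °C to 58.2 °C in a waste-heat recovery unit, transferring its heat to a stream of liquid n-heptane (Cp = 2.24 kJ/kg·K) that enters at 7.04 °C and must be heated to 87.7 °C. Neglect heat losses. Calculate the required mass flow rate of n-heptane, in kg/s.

Heat released by hot stream: Q = 13.5 × 1.04 × (531 − 58.2) = 6638.1 kJ/s
Energy balance on cold side (adiabatic exchanger): Q = ṁ_c·Cp_c·(T_c,out − T_c,in)
ṁ_c = 6638.1 / [2.24 × (87.7 − 7.04)] = 36.74 kg/s

ṁ_c = 36.7 kg/s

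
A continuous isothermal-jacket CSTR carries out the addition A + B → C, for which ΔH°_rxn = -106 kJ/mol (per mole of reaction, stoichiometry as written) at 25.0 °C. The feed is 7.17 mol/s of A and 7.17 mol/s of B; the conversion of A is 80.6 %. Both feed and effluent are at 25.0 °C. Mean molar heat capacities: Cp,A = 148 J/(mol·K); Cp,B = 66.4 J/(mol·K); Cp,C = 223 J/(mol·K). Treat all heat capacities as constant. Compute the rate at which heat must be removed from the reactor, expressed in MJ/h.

Q_out = 2210 MJ/h

Extent of reaction ξ = 0.806 × 7.17 = 5.779 mol/s
Reaction term: ξ·ΔH°_rxn = 5.779 × -106 = -612.58 kJ/s
Q = ΔH = -612.58 kJ/s = -612.58 kW
Heat removed = 2205.3 MJ/h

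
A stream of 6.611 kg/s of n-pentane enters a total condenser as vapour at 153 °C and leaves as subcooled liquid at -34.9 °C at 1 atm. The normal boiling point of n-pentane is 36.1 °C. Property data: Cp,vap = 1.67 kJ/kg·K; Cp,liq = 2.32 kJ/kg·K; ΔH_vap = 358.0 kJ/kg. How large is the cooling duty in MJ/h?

Q_c = 17100 MJ/h

vapour 153→36.1 °C: -195.22 kJ/kg
condensation at 36.1 °C: -358 kJ/kg
liquid 36.1→-34.9 °C: -164.72 kJ/kg
Δh = -195.22 + -358 + -164.72 = -717.94 kJ/kg
Q = ṁ·Δh = 6.611 kg/s × -717.94 kJ/kg = -4746.3 kJ/s
|Q| = 4746.3 kW = 17087 MJ/h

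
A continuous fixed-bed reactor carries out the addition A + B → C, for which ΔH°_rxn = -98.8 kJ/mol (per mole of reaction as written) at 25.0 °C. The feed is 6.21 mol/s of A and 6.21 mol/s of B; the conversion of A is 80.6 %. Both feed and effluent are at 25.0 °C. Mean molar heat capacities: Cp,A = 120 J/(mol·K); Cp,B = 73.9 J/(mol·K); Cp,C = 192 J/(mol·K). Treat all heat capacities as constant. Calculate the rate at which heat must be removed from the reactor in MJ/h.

Q_out = 1780 MJ/h

Extent of reaction ξ = 0.806 × 6.21 = 5.0053 mol/s
Reaction term: ξ·ΔH°_rxn = 5.0053 × -98.8 = -494.52 kJ/s
Q = ΔH = -494.52 kJ/s = -494.52 kW
Heat removed = 1780.3 MJ/h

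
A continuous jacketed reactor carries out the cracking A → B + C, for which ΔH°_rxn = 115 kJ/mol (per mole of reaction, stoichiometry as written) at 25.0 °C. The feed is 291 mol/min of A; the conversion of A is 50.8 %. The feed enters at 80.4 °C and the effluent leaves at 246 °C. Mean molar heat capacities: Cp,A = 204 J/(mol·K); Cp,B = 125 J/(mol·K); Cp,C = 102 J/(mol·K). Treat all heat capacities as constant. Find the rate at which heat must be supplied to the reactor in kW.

Q_in = 460 kW

Extent of reaction ξ = 0.508 × 291 = 147.83 mol/min
Reaction term: ξ·ΔH°_rxn = 147.83 × 115 = 17000 kJ/min
Sensible, feed 80.4→25 °C: -3288.8 kJ/min
Outlet flows (mol/min): A 143.17, B 147.83, C 147.83
Sensible, products 25→246 °C: 13871 kJ/min
Q = ΔH = 27582 kJ/min = 459.71 kW
Heat supplied = 459.71 kW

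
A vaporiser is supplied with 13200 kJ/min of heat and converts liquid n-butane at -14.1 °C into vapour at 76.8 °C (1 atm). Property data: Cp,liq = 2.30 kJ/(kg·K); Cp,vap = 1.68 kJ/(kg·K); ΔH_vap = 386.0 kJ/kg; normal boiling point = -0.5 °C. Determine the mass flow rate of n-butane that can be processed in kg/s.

ṁ = 0.402 kg/s

Δh = 2.30×(-0.5−-14.1) + 386.0 + 1.68×(76.8−-0.5) = 547.14 kJ/kg
Q = 13200 kJ/min = 220 kJ/s = 220 kJ/s
ṁ = Q/Δh = 220 / 547.14 = 0.40209 kg/s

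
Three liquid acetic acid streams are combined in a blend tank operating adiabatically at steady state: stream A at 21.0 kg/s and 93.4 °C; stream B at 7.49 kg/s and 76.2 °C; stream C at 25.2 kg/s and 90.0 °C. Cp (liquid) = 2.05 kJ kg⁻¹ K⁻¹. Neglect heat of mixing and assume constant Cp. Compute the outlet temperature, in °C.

T_out = 89.4 °C

Energy balance with Q = 0: Σ ṁᵢCp,ᵢ(T_out − Tᵢ) = 0
T_out = Σ ṁᵢCp,ᵢTᵢ / Σ ṁᵢCp,ᵢ
      = 9840.3 / 110.06 = 89.405 °C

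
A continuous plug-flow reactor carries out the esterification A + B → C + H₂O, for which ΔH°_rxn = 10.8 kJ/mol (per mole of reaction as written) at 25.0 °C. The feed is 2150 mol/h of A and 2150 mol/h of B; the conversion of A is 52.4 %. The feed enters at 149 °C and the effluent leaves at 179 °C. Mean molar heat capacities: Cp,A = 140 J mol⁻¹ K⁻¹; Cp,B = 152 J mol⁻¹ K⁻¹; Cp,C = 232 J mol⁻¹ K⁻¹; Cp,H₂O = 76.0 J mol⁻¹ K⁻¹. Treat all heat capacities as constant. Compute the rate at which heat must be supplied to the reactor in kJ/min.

Q_in = 563 kJ/min

Extent of reaction ξ = 0.524 × 2150 = 1126.6 mol/h
Reaction term: ξ·ΔH°_rxn = 1126.6 × 10.8 = 12167 kJ/h
Sensible, feed 149→25 °C: -77847 kJ/h
Outlet flows (mol/h): A 1023.4, B 1023.4, C 1126.6, H₂O 1126.6
Sensible, products 25→179 °C: 99457 kJ/h
Q = ΔH = 33777 kJ/h = 9.3826 kW
Heat supplied = 562.95 kJ/min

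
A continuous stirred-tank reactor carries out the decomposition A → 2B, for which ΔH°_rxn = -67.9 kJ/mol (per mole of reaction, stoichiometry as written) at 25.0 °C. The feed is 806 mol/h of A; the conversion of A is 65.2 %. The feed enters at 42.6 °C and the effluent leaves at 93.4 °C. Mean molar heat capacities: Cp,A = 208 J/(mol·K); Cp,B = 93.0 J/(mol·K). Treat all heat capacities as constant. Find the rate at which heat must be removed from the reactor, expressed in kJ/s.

Extent of reaction ξ = 0.652 × 806 = 525.51 mol/h
Reaction term: ξ·ΔH°_rxn = 525.51 × -67.9 = -35682 kJ/h
Sensible, feed 42.6→25 °C: -2950.6 kJ/h
Outlet flows (mol/h): A 280.49, B 1051
Sensible, products 25→93.4 °C: 10676 kJ/h
Q = ΔH = -27957 kJ/h = -7.7657 kW
Heat removed = 7.7657 kJ/s

Q_out = 7.77 kJ/s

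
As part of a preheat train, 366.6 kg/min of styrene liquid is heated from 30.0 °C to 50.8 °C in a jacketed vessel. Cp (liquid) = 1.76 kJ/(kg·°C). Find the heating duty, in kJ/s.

Q = ṁ·Cp·ΔT = 366.6 × 1.76 × (50.8 − 30.0) = 13420 kJ/min
Converting: 13420 / 60 s = 223.67 kW

Q = 224 kJ/s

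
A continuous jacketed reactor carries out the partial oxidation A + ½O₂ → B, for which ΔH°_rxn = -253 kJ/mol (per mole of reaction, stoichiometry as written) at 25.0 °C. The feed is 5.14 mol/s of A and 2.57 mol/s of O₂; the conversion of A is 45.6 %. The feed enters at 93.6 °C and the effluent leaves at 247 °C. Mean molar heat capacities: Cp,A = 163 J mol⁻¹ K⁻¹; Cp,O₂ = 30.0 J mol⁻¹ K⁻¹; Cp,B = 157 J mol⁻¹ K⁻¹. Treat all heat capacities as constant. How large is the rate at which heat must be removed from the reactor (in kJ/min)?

Extent of reaction ξ = 0.456 × 5.14 = 2.3438 mol/s
Reaction term: ξ·ΔH°_rxn = 2.3438 × -253 = -592.99 kJ/s
Sensible, feed 93.6→25 °C: -62.764 kJ/s
Outlet flows (mol/s): A 2.7962, O₂ 1.3981, B 2.3438
Sensible, products 25→247 °C: 192.19 kJ/s
Q = ΔH = -463.57 kJ/s = -463.57 kW
Heat removed = 27814 kJ/min

Q_out = 27800 kJ/min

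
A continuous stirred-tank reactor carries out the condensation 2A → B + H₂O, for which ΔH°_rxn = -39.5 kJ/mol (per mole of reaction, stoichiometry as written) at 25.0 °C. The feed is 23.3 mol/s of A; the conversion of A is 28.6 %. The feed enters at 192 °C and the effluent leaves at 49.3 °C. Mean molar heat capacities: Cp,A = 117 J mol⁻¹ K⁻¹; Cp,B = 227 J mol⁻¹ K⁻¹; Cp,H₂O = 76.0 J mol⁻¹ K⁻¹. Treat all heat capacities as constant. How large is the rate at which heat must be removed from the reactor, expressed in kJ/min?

Q_out = 30900 kJ/min

Extent of reaction ξ = 0.286 × 23.3 / 2 = 3.3319 mol/s
Reaction term: ξ·ΔH°_rxn = 3.3319 × -39.5 = -131.61 kJ/s
Sensible, feed 192→25 °C: -455.26 kJ/s
Outlet flows (mol/s): A 16.636, B 3.3319, H₂O 3.3319
Sensible, products 25→49.3 °C: 71.831 kJ/s
Q = ΔH = -515.04 kJ/s = -515.04 kW
Heat removed = 30902 kJ/min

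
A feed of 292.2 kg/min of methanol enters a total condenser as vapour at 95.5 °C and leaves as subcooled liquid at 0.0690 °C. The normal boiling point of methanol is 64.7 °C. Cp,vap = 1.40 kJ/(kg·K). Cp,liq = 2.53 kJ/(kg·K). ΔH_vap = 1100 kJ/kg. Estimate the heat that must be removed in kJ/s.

Q_c = 6360 kJ/s

vapour 95.5→64.7 °C: -43.12 kJ/kg
condensation at 64.7 °C: -1100 kJ/kg
liquid 64.7→0.0690 °C: -163.52 kJ/kg
Δh = -43.12 + -1100 + -163.52 = -1306.6 kJ/kg
Q = ṁ·Δh = 292.2 kg/min × -1306.6 kJ/kg = -381800 kJ/min
|Q| = 6363.3 kW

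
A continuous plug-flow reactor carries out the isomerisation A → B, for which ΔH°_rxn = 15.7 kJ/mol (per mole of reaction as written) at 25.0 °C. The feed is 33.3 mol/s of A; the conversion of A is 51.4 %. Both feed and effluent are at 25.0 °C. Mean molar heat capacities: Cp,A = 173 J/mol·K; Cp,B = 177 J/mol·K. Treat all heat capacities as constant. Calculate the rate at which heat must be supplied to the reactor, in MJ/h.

Extent of reaction ξ = 0.514 × 33.3 = 17.116 mol/s
Reaction term: ξ·ΔH°_rxn = 17.116 × 15.7 = 268.72 kJ/s
Q = ΔH = 268.72 kJ/s = 268.72 kW
Heat supplied = 967.41 MJ/h

Q_in = 967 MJ/h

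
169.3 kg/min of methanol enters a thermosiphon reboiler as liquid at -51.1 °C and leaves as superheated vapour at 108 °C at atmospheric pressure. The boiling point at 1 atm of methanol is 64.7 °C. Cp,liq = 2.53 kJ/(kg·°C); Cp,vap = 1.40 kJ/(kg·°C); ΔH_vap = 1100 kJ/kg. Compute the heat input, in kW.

Q = 4100 kW

liquid -51.1→64.7 °C: 292.97 kJ/kg
vaporisation at 64.7 °C: 1100 kJ/kg
vapour 64.7→108 °C: 60.62 kJ/kg
Δh = 292.97 + 1100 + 60.62 = 1453.6 kJ/kg
Q = ṁ·Δh = 169.3 kg/min × 1453.6 kJ/kg = 246090 kJ/min
|Q| = 4101.6 kW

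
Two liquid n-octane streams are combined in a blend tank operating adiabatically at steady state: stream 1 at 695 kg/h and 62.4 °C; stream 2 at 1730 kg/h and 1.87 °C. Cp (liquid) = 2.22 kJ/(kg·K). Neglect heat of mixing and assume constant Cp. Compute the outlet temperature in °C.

Adiabatic, steady state ⇒ Σ ṁᵢCp,ᵢ(T_out − Tᵢ) = 0
Σ ṁᵢCp,ᵢTᵢ = 695×2.22×62.4 + 1730×2.22×1.87 = 103460
Σ ṁᵢCp,ᵢ = 695×2.22 + 1730×2.22 = 5383.5
T_out = 103460 / 5383.5 = 19.218 °C

T_out = 19.2 °C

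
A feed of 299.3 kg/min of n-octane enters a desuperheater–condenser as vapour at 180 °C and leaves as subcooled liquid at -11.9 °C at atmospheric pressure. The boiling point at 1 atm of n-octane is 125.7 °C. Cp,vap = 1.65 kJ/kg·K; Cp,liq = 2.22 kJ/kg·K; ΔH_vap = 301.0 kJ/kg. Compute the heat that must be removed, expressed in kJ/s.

vapour 180→125.7 °C: -89.595 kJ/kg
condensation at 125.7 °C: -301 kJ/kg
liquid 125.7→-11.9 °C: -305.47 kJ/kg
Δh = -89.595 + -301 + -305.47 = -696.07 kJ/kg
Q = ṁ·Δh = 299.3 kg/min × -696.07 kJ/kg = -208330 kJ/min
|Q| = 3472.2 kW

Q_c = 3470 kJ/s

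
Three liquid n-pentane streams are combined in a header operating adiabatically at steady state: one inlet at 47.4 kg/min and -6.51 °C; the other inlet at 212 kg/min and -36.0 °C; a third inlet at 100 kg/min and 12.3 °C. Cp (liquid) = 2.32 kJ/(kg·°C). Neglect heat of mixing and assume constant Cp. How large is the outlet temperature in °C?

Energy balance with Q = 0: Σ ṁᵢCp,ᵢ(T_out − Tᵢ) = 0
T_out = Σ ṁᵢCp,ᵢTᵢ / Σ ṁᵢCp,ᵢ
      = -15569 / 833.81 = -18.672 °C

T_out = -18.7 °C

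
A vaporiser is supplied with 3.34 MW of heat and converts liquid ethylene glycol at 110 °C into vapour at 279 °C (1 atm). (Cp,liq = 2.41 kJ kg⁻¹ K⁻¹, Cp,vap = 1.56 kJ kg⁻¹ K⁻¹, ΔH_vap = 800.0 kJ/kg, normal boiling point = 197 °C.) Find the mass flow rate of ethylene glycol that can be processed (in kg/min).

ṁ = 176 kg/min

Δh = 2.41×(197−110) + 800.0 + 1.56×(279−197) = 1137.6 kJ/kg
Q = 3.34 MW = 3340 kJ/s = 200400 kJ/min
ṁ = Q/Δh = 200400 / 1137.6 = 176.16 kg/min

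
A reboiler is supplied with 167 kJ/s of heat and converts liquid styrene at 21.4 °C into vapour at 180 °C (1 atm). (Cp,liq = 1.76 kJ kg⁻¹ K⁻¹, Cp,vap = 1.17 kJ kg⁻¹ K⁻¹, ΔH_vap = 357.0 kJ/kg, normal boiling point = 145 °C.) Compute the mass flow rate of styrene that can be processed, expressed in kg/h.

ṁ = 977 kg/h

Δh = 1.76×(145−21.4) + 357.0 + 1.17×(180−145) = 615.49 kJ/kg
Q = 167 kJ/s = 167 kJ/s = 601200 kJ/h
ṁ = Q/Δh = 601200 / 615.49 = 976.79 kg/h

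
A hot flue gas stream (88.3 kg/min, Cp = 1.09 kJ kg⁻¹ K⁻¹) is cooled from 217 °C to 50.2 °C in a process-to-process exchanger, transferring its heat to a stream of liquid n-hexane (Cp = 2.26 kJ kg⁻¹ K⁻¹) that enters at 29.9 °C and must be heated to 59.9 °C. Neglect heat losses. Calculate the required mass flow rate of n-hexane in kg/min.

ṁ_c = 237 kg/min

Heat released by hot stream: Q = 88.3 × 1.09 × (217 − 50.2) = 16054 kJ/min
Energy balance on cold side (adiabatic exchanger): Q = ṁ_c·Cp_c·(T_c,out − T_c,in)
ṁ_c = 16054 / [2.26 × (59.9 − 29.9)] = 236.78 kg/min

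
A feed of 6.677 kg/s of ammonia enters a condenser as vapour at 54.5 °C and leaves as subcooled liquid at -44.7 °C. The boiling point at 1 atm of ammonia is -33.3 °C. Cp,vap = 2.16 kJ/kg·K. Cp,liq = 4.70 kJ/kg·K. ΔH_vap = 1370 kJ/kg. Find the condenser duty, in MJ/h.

vapour 54.5→-33.3 °C: -189.65 kJ/kg
condensation at -33.3 °C: -1370 kJ/kg
liquid -33.3→-44.7 °C: -53.58 kJ/kg
Δh = -189.65 + -1370 + -53.58 = -1613.2 kJ/kg
Q = ṁ·Δh = 6.677 kg/s × -1613.2 kJ/kg = -10772 kJ/s
|Q| = 10772 kW = 38777 MJ/h

Q_c = 38800 MJ/h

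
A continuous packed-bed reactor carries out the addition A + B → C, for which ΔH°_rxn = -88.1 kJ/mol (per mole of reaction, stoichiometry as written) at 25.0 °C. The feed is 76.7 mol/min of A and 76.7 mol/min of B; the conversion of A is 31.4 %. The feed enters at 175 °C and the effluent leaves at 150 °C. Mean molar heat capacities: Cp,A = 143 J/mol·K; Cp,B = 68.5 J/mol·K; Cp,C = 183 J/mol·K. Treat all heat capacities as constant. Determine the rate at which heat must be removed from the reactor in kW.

Extent of reaction ξ = 0.314 × 76.7 = 24.084 mol/min
Reaction term: ξ·ΔH°_rxn = 24.084 × -88.1 = -2121.8 kJ/min
Sensible, feed 175→25 °C: -2433.3 kJ/min
Outlet flows (mol/min): A 52.616, B 52.616, C 24.084
Sensible, products 25→150 °C: 1942 kJ/min
Q = ΔH = -2613.1 kJ/min = -43.552 kW
Heat removed = 43.552 kW

Q_out = 43.6 kW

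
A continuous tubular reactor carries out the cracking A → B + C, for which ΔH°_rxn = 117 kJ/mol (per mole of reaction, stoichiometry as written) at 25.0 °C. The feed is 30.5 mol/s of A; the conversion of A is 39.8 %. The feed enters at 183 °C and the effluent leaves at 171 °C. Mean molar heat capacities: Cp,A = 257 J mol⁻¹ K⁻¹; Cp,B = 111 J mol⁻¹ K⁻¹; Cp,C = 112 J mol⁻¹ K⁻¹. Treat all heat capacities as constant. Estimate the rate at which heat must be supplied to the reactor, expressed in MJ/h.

Extent of reaction ξ = 0.398 × 30.5 = 12.139 mol/s
Reaction term: ξ·ΔH°_rxn = 12.139 × 117 = 1420.3 kJ/s
Sensible, feed 183→25 °C: -1238.5 kJ/s
Outlet flows (mol/s): A 18.361, B 12.139, C 12.139
Sensible, products 25→171 °C: 1084.2 kJ/s
Q = ΔH = 1265.9 kJ/s = 1265.9 kW
Heat supplied = 4557.4 MJ/h

Q_in = 4560 MJ/h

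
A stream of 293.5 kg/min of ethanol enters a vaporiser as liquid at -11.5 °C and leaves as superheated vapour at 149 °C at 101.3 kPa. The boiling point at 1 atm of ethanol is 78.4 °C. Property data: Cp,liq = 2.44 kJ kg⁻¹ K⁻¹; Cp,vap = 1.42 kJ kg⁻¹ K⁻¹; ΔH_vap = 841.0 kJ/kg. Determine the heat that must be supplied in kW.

liquid -11.5→78.4 °C: 219.36 kJ/kg
vaporisation at 78.4 °C: 841 kJ/kg
vapour 78.4→149 °C: 100.25 kJ/kg
Δh = 219.36 + 841 + 100.25 = 1160.6 kJ/kg
Q = ṁ·Δh = 293.5 kg/min × 1160.6 kJ/kg = 340640 kJ/min
|Q| = 5677.3 kW

Q = 5680 kW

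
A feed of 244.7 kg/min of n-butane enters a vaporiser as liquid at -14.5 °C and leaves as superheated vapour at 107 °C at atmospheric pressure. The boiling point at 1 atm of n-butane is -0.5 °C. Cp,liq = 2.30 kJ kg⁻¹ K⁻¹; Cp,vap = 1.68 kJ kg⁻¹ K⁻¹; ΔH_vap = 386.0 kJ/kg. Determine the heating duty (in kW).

Q = 2440 kW

liquid -14.5→-0.5 °C: 32.2 kJ/kg
vaporisation at -0.5 °C: 386 kJ/kg
vapour -0.5→107 °C: 180.6 kJ/kg
Δh = 32.2 + 386 + 180.6 = 598.8 kJ/kg
Q = ṁ·Δh = 244.7 kg/min × 598.8 kJ/kg = 146530 kJ/min
|Q| = 2442.1 kW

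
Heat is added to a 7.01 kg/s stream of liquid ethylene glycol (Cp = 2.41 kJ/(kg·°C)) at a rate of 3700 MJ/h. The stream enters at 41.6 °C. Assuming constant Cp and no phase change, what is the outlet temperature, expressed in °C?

T_out = 102 °C

Q = 3700 MJ/h = 1027.8 kJ/s
ΔT = Q/(ṁ·Cp) = 1027.8/(7.01×2.41) = 60.836 K
T_out = 41.6 + 60.836 = 102.44 °C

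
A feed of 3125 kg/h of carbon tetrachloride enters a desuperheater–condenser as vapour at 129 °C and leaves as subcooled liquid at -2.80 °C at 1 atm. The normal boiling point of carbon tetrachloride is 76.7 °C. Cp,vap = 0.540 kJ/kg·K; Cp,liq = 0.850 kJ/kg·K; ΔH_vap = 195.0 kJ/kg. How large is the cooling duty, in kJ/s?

vapour 129→76.7 °C: -28.242 kJ/kg
condensation at 76.7 °C: -195 kJ/kg
liquid 76.7→-2.80 °C: -67.575 kJ/kg
Δh = -28.242 + -195 + -67.575 = -290.82 kJ/kg
Q = ṁ·Δh = 3125 kg/h × -290.82 kJ/kg = -908800 kJ/h
|Q| = 252.45 kW

Q_c = 252 kJ/s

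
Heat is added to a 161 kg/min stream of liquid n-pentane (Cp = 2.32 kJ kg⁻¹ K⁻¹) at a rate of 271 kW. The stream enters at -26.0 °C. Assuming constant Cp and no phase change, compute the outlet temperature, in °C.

Q = 271 kW = 16260 kJ/min
ΔT = Q/(ṁ·Cp) = 16260/(161×2.32) = 43.532 K
T_out = -26.0 + 43.532 = 17.532 °C

T_out = 17.5 °C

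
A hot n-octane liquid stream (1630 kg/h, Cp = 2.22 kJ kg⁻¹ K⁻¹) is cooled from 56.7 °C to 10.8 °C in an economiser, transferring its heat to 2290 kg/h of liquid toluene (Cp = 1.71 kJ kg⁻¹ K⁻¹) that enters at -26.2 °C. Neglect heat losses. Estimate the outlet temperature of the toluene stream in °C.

Heat released by hot stream: Q = 1630 × 2.22 × (56.7 − 10.8) = 166090 kJ/h
Energy balance on cold side (adiabatic exchanger): Q = ṁ_c·Cp_c·(T_c,out − T_c,in)
T_c,out = -26.2 + 166090/(2290 × 1.71) = 16.215 °C

T_c,out = 16.2 °C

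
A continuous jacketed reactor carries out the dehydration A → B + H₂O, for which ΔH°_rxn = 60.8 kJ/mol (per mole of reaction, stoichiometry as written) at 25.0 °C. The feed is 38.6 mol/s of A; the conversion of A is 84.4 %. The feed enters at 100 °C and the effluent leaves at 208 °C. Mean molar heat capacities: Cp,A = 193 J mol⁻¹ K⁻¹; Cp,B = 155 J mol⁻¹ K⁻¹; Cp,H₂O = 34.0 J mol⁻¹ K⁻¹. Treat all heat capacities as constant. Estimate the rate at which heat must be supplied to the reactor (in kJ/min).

Extent of reaction ξ = 0.844 × 38.6 = 32.578 mol/s
Reaction term: ξ·ΔH°_rxn = 32.578 × 60.8 = 1980.8 kJ/s
Sensible, feed 100→25 °C: -558.74 kJ/s
Outlet flows (mol/s): A 6.0216, B 32.578, H₂O 32.578
Sensible, products 25→208 °C: 1339.5 kJ/s
Q = ΔH = 2761.5 kJ/s = 2761.5 kW
Heat supplied = 165690 kJ/min

Q_in = 166000 kJ/min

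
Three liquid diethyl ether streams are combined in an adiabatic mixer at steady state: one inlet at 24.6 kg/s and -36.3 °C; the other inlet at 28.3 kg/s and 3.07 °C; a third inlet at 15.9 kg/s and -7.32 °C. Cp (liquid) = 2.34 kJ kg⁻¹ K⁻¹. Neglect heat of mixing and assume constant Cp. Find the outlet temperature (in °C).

T_out = -13.4 °C

Adiabatic, steady state ⇒ Σ ṁᵢCp,ᵢ(T_out − Tᵢ) = 0
T_out = Σ ṁᵢCp,ᵢTᵢ / Σ ṁᵢCp,ᵢ
      = -2158.6 / 160.99 = -13.408 °C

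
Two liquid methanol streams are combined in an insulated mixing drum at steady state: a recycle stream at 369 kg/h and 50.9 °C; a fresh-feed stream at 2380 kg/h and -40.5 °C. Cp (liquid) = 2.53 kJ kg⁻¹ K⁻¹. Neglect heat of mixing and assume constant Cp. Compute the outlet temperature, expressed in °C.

Energy balance with Q = 0: Σ ṁᵢCp,ᵢ(T_out − Tᵢ) = 0
T_out = Σ ṁᵢCp,ᵢTᵢ / Σ ṁᵢCp,ᵢ
      = -196350 / 6955 = -28.231 °C

T_out = -28.2 °C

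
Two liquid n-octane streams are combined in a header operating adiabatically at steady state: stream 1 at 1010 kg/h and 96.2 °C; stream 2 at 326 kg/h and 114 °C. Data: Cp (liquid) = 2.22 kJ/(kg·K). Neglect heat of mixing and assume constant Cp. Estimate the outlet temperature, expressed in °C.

T_out = 101 °C

Adiabatic, steady state ⇒ Σ ṁᵢCp,ᵢ(T_out − Tᵢ) = 0
Σ ṁᵢCp,ᵢTᵢ = 1010×2.22×96.2 + 326×2.22×114 = 298200
Σ ṁᵢCp,ᵢ = 1010×2.22 + 326×2.22 = 2965.9
T_out = 298200 / 2965.9 = 100.54 °C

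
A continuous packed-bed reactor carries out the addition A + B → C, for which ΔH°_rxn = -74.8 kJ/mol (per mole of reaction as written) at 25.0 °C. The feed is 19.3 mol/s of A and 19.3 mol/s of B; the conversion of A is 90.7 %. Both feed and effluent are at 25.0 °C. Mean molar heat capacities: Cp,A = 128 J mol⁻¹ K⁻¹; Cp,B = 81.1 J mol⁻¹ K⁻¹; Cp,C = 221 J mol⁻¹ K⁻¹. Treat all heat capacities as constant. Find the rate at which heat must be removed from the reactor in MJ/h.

Extent of reaction ξ = 0.907 × 19.3 = 17.505 mol/s
Reaction term: ξ·ΔH°_rxn = 17.505 × -74.8 = -1309.4 kJ/s
Q = ΔH = -1309.4 kJ/s = -1309.4 kW
Heat removed = 4713.8 MJ/h

Q_out = 4710 MJ/h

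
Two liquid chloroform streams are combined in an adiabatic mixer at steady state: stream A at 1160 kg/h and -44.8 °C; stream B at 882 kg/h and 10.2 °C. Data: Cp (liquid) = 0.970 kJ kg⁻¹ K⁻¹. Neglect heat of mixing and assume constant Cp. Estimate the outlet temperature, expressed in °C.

Energy balance with Q = 0: Σ ṁᵢCp,ᵢ(T_out − Tᵢ) = 0
Σ ṁᵢCp,ᵢTᵢ = 1160×0.970×-44.8 + 882×0.970×10.2 = -41682
Σ ṁᵢCp,ᵢ = 1160×0.970 + 882×0.970 = 1980.7
T_out = -41682 / 1980.7 = -21.044 °C

T_out = -21.0 °C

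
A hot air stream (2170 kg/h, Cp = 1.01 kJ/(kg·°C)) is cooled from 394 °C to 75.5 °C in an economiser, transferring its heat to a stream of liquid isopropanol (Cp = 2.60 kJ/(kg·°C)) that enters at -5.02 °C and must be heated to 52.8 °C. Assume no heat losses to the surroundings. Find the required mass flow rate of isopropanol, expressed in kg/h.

Heat released by hot stream: Q = 2170 × 1.01 × (394 − 75.5) = 698060 kJ/h
Energy balance on cold side (adiabatic exchanger): Q = ṁ_c·Cp_c·(T_c,out − T_c,in)
ṁ_c = 698060 / [2.60 × (52.8 − -5.02)] = 4643.4 kg/h

ṁ_c = 4640 kg/h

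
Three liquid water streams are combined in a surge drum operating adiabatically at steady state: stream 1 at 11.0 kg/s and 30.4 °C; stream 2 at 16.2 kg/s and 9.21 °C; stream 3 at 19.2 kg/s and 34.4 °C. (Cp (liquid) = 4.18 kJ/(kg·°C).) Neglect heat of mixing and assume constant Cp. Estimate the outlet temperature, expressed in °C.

Adiabatic, steady state ⇒ Σ ṁᵢCp,ᵢ(T_out − Tᵢ) = 0
T_out = Σ ṁᵢCp,ᵢTᵢ / Σ ṁᵢCp,ᵢ
      = 4782.3 / 193.95 = 24.657 °C

T_out = 24.7 °C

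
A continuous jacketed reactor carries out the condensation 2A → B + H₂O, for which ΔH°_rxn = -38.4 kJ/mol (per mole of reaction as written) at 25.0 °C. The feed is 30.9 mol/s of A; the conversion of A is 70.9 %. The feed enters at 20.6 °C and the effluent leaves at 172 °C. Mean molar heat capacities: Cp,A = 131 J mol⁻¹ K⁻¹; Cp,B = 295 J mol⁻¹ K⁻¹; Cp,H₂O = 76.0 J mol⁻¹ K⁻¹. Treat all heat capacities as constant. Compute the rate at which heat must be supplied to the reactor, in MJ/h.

Q_in = 1320 MJ/h

Extent of reaction ξ = 0.709 × 30.9 / 2 = 10.954 mol/s
Reaction term: ξ·ΔH°_rxn = 10.954 × -38.4 = -420.64 kJ/s
Sensible, feed 20.6→25 °C: 17.811 kJ/s
Outlet flows (mol/s): A 8.9919, B 10.954, H₂O 10.954
Sensible, products 25→172 °C: 770.56 kJ/s
Q = ΔH = 367.73 kJ/s = 367.73 kW
Heat supplied = 1323.8 MJ/h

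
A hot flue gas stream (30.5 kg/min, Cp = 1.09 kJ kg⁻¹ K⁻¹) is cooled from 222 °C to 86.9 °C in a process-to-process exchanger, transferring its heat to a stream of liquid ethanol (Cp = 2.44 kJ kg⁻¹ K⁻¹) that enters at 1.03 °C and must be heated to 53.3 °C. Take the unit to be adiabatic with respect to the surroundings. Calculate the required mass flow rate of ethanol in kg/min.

Heat released by hot stream: Q = 30.5 × 1.09 × (222 − 86.9) = 4491.4 kJ/min
Energy balance on cold side (adiabatic exchanger): Q = ṁ_c·Cp_c·(T_c,out − T_c,in)
ṁ_c = 4491.4 / [2.44 × (53.3 − 1.03)] = 35.216 kg/min

ṁ_c = 35.2 kg/min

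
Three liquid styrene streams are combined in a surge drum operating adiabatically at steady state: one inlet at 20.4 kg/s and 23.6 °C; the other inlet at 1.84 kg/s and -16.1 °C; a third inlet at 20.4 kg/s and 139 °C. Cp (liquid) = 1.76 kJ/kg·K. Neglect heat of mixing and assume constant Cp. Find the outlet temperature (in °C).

T_out = 77.1 °C

Energy balance with Q = 0: Σ ṁᵢCp,ᵢ(T_out − Tᵢ) = 0
T_out = Σ ṁᵢCp,ᵢTᵢ / Σ ṁᵢCp,ᵢ
      = 5785.9 / 75.046 = 77.097 °C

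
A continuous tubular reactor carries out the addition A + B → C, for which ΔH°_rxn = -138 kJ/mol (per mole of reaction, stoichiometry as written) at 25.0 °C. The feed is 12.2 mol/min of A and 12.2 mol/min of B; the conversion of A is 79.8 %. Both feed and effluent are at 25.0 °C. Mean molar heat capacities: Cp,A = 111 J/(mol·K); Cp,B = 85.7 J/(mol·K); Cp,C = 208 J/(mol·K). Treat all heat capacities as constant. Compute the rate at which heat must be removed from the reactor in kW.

Q_out = 22.4 kW

Extent of reaction ξ = 0.798 × 12.2 = 9.7356 mol/min
Reaction term: ξ·ΔH°_rxn = 9.7356 × -138 = -1343.5 kJ/min
Q = ΔH = -1343.5 kJ/min = -22.392 kW
Heat removed = 22.392 kW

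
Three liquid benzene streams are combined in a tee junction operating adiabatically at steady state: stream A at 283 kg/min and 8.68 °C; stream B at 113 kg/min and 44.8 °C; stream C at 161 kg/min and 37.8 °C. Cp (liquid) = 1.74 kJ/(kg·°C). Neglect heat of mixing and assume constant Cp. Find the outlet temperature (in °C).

Adiabatic, steady state ⇒ Σ ṁᵢCp,ᵢ(T_out − Tᵢ) = 0
Σ ṁᵢCp,ᵢTᵢ = 283×1.74×8.68 + 113×1.74×44.8 + 161×1.74×37.8 = 23672
Σ ṁᵢCp,ᵢ = 283×1.74 + 113×1.74 + 161×1.74 = 969.18
T_out = 23672 / 969.18 = 24.425 °C

T_out = 24.4 °C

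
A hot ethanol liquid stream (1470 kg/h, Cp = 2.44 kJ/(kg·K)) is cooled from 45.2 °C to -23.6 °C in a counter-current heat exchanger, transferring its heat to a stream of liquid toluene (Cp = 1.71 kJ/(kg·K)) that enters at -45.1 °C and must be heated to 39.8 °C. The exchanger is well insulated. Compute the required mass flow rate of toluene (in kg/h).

Heat released by hot stream: Q = 1470 × 2.44 × (45.2 − -23.6) = 246770 kJ/h
Energy balance on cold side (adiabatic exchanger): Q = ṁ_c·Cp_c·(T_c,out − T_c,in)
ṁ_c = 246770 / [1.71 × (39.8 − -45.1)] = 1699.8 kg/h

ṁ_c = 1700 kg/h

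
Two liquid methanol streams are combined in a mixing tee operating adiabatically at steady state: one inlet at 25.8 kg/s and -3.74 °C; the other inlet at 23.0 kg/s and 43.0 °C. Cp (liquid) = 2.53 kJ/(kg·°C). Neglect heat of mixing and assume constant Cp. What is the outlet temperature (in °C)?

T_out = 18.3 °C

No heat crosses the boundary, so H_out = H_in.
Σ ṁᵢCp,ᵢTᵢ = 25.8×2.53×-3.74 + 23.0×2.53×43.0 = 2258
Σ ṁᵢCp,ᵢ = 25.8×2.53 + 23.0×2.53 = 123.46
T_out = 2258 / 123.46 = 18.289 °C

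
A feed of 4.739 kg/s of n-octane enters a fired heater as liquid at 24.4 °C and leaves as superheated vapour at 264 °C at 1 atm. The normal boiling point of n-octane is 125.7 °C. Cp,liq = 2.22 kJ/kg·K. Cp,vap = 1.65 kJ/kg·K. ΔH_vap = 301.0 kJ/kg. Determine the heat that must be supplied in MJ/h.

Q = 12900 MJ/h

liquid 24.4→125.7 °C: 224.89 kJ/kg
vaporisation at 125.7 °C: 301 kJ/kg
vapour 125.7→264 °C: 228.19 kJ/kg
Δh = 224.89 + 301 + 228.19 = 754.08 kJ/kg
Q = ṁ·Δh = 4.739 kg/s × 754.08 kJ/kg = 3573.6 kJ/s
|Q| = 3573.6 kW = 12865 MJ/h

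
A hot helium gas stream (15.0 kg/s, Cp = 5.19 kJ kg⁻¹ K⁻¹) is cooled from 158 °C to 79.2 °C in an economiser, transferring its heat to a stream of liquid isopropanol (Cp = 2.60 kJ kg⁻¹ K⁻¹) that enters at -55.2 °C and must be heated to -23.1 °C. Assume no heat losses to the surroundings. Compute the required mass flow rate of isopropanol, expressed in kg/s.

ṁ_c = 73.5 kg/s

Heat released by hot stream: Q = 15.0 × 5.19 × (158 − 79.2) = 6134.6 kJ/s
Energy balance on cold side (adiabatic exchanger): Q = ṁ_c·Cp_c·(T_c,out − T_c,in)
ṁ_c = 6134.6 / [2.60 × (-23.1 − -55.2)] = 73.503 kg/s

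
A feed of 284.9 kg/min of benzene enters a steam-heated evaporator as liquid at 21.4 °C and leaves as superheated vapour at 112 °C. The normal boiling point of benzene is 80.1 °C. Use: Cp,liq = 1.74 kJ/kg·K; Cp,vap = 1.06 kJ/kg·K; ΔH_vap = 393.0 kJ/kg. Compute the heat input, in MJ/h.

Q = 9040 MJ/h

liquid 21.4→80.1 °C: 102.14 kJ/kg
vaporisation at 80.1 °C: 393 kJ/kg
vapour 80.1→112 °C: 33.814 kJ/kg
Δh = 102.14 + 393 + 33.814 = 528.95 kJ/kg
Q = ṁ·Δh = 284.9 kg/min × 528.95 kJ/kg = 150700 kJ/min
|Q| = 2511.6 kW = 9041.9 MJ/h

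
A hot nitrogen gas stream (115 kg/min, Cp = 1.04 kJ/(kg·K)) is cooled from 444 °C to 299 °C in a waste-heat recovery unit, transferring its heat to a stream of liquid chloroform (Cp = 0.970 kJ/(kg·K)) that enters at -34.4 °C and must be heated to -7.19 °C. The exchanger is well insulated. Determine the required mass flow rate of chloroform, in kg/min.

Heat released by hot stream: Q = 115 × 1.04 × (444 − 299) = 17342 kJ/min
Energy balance on cold side (adiabatic exchanger): Q = ṁ_c·Cp_c·(T_c,out − T_c,in)
ṁ_c = 17342 / [0.970 × (-7.19 − -34.4)] = 657.05 kg/min

ṁ_c = 657 kg/min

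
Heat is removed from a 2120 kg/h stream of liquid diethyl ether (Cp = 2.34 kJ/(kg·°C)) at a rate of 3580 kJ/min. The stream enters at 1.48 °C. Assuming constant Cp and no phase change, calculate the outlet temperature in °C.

Q = 3580 kJ/min = 214800 kJ/h
ΔT = Q/(ṁ·Cp) = 214800/(2120×2.34) = 43.299 K
T_out = 1.48 − 43.299 = -41.819 °C

T_out = -41.8 °C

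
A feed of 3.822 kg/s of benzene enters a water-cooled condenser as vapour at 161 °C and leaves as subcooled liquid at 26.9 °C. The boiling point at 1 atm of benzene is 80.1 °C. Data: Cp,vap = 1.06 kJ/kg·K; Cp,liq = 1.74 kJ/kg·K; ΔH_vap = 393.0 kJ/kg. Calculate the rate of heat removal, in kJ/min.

vapour 161→80.1 °C: -85.754 kJ/kg
condensation at 80.1 °C: -393 kJ/kg
liquid 80.1→26.9 °C: -92.568 kJ/kg
Δh = -85.754 + -393 + -92.568 = -571.32 kJ/kg
Q = ṁ·Δh = 3.822 kg/s × -571.32 kJ/kg = -2183.6 kJ/s
|Q| = 2183.6 kW = 131020 kJ/min

Q_c = 131000 kJ/min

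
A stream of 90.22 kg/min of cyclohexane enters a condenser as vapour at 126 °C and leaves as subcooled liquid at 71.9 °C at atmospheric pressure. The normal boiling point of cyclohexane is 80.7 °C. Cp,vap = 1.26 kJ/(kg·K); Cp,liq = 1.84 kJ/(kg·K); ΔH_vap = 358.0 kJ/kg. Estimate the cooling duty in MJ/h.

Q_c = 2330 MJ/h

vapour 126→80.7 °C: -57.078 kJ/kg
condensation at 80.7 °C: -358 kJ/kg
liquid 80.7→71.9 °C: -16.192 kJ/kg
Δh = -57.078 + -358 + -16.192 = -431.27 kJ/kg
Q = ṁ·Δh = 90.22 kg/min × -431.27 kJ/kg = -38909 kJ/min
|Q| = 648.49 kW = 2334.6 MJ/h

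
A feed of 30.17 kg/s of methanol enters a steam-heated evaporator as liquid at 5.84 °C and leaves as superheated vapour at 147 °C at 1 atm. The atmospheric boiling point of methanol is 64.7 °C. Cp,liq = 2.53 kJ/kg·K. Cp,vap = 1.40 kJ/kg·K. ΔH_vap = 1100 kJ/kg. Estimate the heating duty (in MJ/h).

Q = 148000 MJ/h

liquid 5.84→64.7 °C: 148.92 kJ/kg
vaporisation at 64.7 °C: 1100 kJ/kg
vapour 64.7→147 °C: 115.22 kJ/kg
Δh = 148.92 + 1100 + 115.22 = 1364.1 kJ/kg
Q = ṁ·Δh = 30.17 kg/s × 1364.1 kJ/kg = 41156 kJ/s
|Q| = 41156 kW = 148160 MJ/h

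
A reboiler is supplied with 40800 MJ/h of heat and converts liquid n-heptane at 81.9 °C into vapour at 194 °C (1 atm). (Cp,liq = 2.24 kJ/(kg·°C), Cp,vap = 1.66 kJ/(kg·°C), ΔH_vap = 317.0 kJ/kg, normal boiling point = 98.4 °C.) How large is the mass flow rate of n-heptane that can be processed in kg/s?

ṁ = 22.1 kg/s

Δh = 2.24×(98.4−81.9) + 317.0 + 1.66×(194−98.4) = 512.66 kJ/kg
Q = 40800 MJ/h = 11333 kJ/s = 11333 kJ/s
ṁ = Q/Δh = 11333 / 512.66 = 22.107 kg/s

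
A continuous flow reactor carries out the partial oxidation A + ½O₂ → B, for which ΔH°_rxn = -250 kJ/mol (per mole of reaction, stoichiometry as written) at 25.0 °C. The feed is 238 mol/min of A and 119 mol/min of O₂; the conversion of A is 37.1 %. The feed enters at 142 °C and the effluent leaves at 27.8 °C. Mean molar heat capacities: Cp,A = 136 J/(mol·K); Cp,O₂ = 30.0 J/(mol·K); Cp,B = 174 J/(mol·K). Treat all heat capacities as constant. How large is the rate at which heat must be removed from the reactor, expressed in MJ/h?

Q_out = 1570 MJ/h

Extent of reaction ξ = 0.371 × 238 = 88.298 mol/min
Reaction term: ξ·ΔH°_rxn = 88.298 × -250 = -22074 kJ/min
Sensible, feed 142→25 °C: -4204.7 kJ/min
Outlet flows (mol/min): A 149.7, O₂ 74.851, B 88.298
Sensible, products 25→27.8 °C: 106.31 kJ/min
Q = ΔH = -26173 kJ/min = -436.22 kW
Heat removed = 1570.4 MJ/h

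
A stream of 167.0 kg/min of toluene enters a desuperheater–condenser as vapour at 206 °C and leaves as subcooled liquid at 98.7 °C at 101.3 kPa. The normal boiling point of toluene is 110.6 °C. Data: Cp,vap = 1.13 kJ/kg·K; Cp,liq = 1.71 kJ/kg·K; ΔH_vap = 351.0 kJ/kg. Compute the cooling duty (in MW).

Q_c = 1.33 MW

vapour 206→110.6 °C: -107.8 kJ/kg
condensation at 110.6 °C: -351 kJ/kg
liquid 110.6→98.7 °C: -20.349 kJ/kg
Δh = -107.8 + -351 + -20.349 = -479.15 kJ/kg
Q = ṁ·Δh = 167.0 kg/min × -479.15 kJ/kg = -80018 kJ/min
|Q| = 1333.6 kW = 1.3336 MW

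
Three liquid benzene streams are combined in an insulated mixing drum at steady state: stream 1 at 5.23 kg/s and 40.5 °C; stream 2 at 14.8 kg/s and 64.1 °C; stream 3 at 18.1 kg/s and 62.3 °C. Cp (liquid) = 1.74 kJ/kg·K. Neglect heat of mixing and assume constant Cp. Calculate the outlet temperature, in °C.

Adiabatic, steady state ⇒ Σ ṁᵢCp,ᵢ(T_out − Tᵢ) = 0
Σ ṁᵢCp,ᵢTᵢ = 5.23×1.74×40.5 + 14.8×1.74×64.1 + 18.1×1.74×62.3 = 3981.3
Σ ṁᵢCp,ᵢ = 5.23×1.74 + 14.8×1.74 + 18.1×1.74 = 66.346
T_out = 3981.3 / 66.346 = 60.009 °C

T_out = 60.0 °C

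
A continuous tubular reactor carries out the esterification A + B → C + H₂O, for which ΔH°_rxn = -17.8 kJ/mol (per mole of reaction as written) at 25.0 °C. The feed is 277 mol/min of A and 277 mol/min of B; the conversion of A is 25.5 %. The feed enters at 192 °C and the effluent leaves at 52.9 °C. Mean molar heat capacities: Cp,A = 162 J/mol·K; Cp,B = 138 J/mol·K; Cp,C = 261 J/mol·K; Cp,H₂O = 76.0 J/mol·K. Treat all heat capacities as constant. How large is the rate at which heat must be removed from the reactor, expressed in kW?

Q_out = 212 kW

Extent of reaction ξ = 0.255 × 277 = 70.635 mol/min
Reaction term: ξ·ΔH°_rxn = 70.635 × -17.8 = -1257.3 kJ/min
Sensible, feed 192→25 °C: -13878 kJ/min
Outlet flows (mol/min): A 206.37, B 206.37, C 70.635, H₂O 70.635
Sensible, products 25→52.9 °C: 2391.4 kJ/min
Q = ΔH = -12744 kJ/min = -212.39 kW
Heat removed = 212.39 kW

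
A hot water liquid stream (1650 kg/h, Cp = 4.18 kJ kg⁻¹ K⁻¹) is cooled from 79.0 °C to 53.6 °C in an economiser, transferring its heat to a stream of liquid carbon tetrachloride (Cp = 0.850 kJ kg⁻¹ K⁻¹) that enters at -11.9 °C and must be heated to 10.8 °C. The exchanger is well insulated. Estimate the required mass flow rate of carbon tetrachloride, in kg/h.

ṁ_c = 9080 kg/h

Heat released by hot stream: Q = 1650 × 4.18 × (79.0 − 53.6) = 175180 kJ/h
Energy balance on cold side (adiabatic exchanger): Q = ṁ_c·Cp_c·(T_c,out − T_c,in)
ṁ_c = 175180 / [0.850 × (10.8 − -11.9)] = 9079.2 kg/h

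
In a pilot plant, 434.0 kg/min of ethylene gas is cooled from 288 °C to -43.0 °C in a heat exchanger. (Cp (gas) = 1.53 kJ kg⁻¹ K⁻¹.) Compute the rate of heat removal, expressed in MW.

Q_c = 3.66 MW

Q = ṁ·Cp·ΔT = 434.0 × 1.53 × (-43.0 − 288) = -219790 kJ/min
Converting: 219790 / 60 s = 3663.2 kW
Cooling duty = 3.6632 MW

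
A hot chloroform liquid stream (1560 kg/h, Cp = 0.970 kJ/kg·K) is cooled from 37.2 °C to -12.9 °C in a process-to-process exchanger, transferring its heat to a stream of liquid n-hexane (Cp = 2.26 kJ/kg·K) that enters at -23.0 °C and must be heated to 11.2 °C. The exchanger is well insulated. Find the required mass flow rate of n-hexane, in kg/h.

Heat released by hot stream: Q = 1560 × 0.970 × (37.2 − -12.9) = 75811 kJ/h
Energy balance on cold side (adiabatic exchanger): Q = ṁ_c·Cp_c·(T_c,out − T_c,in)
ṁ_c = 75811 / [2.26 × (11.2 − -23.0)] = 980.84 kg/h

ṁ_c = 981 kg/h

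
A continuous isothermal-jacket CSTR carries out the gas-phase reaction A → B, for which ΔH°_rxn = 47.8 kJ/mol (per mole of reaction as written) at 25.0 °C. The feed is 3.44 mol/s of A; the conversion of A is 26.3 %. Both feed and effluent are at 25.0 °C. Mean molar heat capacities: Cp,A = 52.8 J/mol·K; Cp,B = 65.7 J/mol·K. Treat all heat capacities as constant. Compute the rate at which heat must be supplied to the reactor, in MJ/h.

Q_in = 156 MJ/h

Extent of reaction ξ = 0.263 × 3.44 = 0.90472 mol/s
Reaction term: ξ·ΔH°_rxn = 0.90472 × 47.8 = 43.246 kJ/s
Q = ΔH = 43.246 kJ/s = 43.246 kW
Heat supplied = 155.68 MJ/h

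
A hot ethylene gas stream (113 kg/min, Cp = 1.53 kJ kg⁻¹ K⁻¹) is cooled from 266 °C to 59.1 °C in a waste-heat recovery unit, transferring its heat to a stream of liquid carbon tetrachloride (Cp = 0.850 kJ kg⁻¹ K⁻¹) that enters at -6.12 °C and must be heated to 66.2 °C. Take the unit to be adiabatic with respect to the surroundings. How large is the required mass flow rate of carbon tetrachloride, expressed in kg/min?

ṁ_c = 582 kg/min

Heat released by hot stream: Q = 113 × 1.53 × (266 − 59.1) = 35771 kJ/min
Energy balance on cold side (adiabatic exchanger): Q = ṁ_c·Cp_c·(T_c,out − T_c,in)
ṁ_c = 35771 / [0.850 × (66.2 − -6.12)] = 581.91 kg/min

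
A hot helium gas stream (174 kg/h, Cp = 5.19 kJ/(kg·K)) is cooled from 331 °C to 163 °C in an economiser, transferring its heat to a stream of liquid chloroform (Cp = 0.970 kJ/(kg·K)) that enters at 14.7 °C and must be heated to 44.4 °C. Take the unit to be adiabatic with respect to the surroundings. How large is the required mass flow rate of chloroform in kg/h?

ṁ_c = 5270 kg/h

Heat released by hot stream: Q = 174 × 5.19 × (331 − 163) = 151710 kJ/h
Energy balance on cold side (adiabatic exchanger): Q = ṁ_c·Cp_c·(T_c,out − T_c,in)
ṁ_c = 151710 / [0.970 × (44.4 − 14.7)] = 5266.2 kg/h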